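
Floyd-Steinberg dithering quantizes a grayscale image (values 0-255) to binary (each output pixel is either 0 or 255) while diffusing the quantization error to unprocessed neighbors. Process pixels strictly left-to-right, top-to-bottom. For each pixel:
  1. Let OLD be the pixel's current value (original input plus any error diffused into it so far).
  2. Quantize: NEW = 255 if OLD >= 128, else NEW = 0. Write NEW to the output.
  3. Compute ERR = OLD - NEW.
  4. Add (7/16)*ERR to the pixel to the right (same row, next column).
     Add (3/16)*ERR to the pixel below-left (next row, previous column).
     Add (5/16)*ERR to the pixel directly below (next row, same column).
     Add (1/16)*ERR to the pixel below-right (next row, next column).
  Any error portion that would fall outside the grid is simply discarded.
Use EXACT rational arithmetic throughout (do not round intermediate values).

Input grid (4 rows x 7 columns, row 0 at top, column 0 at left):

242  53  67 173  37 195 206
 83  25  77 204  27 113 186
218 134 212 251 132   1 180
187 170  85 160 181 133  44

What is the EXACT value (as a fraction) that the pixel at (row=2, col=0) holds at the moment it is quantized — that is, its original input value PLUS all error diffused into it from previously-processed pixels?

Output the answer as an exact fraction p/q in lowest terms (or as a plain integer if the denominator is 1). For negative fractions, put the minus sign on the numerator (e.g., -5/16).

Answer: 8619091/32768

Derivation:
(0,0): OLD=242 → NEW=255, ERR=-13
(0,1): OLD=757/16 → NEW=0, ERR=757/16
(0,2): OLD=22451/256 → NEW=0, ERR=22451/256
(0,3): OLD=865765/4096 → NEW=255, ERR=-178715/4096
(0,4): OLD=1173827/65536 → NEW=0, ERR=1173827/65536
(0,5): OLD=212689109/1048576 → NEW=255, ERR=-54697771/1048576
(0,6): OLD=3073222099/16777216 → NEW=255, ERR=-1204967981/16777216
(1,0): OLD=22479/256 → NEW=0, ERR=22479/256
(1,1): OLD=192169/2048 → NEW=0, ERR=192169/2048
(1,2): OLD=9190365/65536 → NEW=255, ERR=-7521315/65536
(1,3): OLD=39058009/262144 → NEW=255, ERR=-27788711/262144
(1,4): OLD=-441037269/16777216 → NEW=0, ERR=-441037269/16777216
(1,5): OLD=9777859867/134217728 → NEW=0, ERR=9777859867/134217728
(1,6): OLD=412676943669/2147483648 → NEW=255, ERR=-134931386571/2147483648
(2,0): OLD=8619091/32768 → NEW=255, ERR=263251/32768
Target (2,0): original=218, with diffused error = 8619091/32768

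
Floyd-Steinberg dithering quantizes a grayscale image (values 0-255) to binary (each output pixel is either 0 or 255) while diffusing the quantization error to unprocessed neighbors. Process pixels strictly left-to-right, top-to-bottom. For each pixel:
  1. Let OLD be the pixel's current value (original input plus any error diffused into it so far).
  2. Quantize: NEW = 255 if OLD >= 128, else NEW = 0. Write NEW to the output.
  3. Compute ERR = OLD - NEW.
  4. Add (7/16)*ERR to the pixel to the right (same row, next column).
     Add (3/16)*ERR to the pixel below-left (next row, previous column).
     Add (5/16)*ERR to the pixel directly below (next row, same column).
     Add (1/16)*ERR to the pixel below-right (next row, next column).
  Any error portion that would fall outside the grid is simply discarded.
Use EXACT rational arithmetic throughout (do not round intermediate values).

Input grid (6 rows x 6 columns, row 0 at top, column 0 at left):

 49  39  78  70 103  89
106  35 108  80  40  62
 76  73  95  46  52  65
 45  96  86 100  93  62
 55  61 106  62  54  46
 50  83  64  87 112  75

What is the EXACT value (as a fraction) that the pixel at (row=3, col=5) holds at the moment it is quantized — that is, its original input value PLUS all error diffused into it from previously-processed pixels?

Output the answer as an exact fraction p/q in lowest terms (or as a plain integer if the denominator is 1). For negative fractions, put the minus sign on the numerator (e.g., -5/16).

Answer: 780916582588491/8796093022208

Derivation:
(0,0): OLD=49 → NEW=0, ERR=49
(0,1): OLD=967/16 → NEW=0, ERR=967/16
(0,2): OLD=26737/256 → NEW=0, ERR=26737/256
(0,3): OLD=473879/4096 → NEW=0, ERR=473879/4096
(0,4): OLD=10067361/65536 → NEW=255, ERR=-6644319/65536
(0,5): OLD=46813031/1048576 → NEW=0, ERR=46813031/1048576
(1,0): OLD=33957/256 → NEW=255, ERR=-31323/256
(1,1): OLD=47107/2048 → NEW=0, ERR=47107/2048
(1,2): OLD=11545535/65536 → NEW=255, ERR=-5166145/65536
(1,3): OLD=18136275/262144 → NEW=0, ERR=18136275/262144
(1,4): OLD=909110937/16777216 → NEW=0, ERR=909110937/16777216
(1,5): OLD=25050871647/268435456 → NEW=0, ERR=25050871647/268435456
(2,0): OLD=1378769/32768 → NEW=0, ERR=1378769/32768
(2,1): OLD=79868811/1048576 → NEW=0, ERR=79868811/1048576
(2,2): OLD=1981379681/16777216 → NEW=0, ERR=1981379681/16777216
(2,3): OLD=16713048217/134217728 → NEW=0, ERR=16713048217/134217728
(2,4): OLD=623774009931/4294967296 → NEW=255, ERR=-471442650549/4294967296
(2,5): OLD=3403469565629/68719476736 → NEW=0, ERR=3403469565629/68719476736
(3,0): OLD=1215184193/16777216 → NEW=0, ERR=1215184193/16777216
(3,1): OLD=23657833389/134217728 → NEW=255, ERR=-10567687251/134217728
(3,2): OLD=125163661335/1073741824 → NEW=0, ERR=125163661335/1073741824
(3,3): OLD=12143523152389/68719476736 → NEW=255, ERR=-5379943415291/68719476736
(3,4): OLD=22823527408101/549755813888 → NEW=0, ERR=22823527408101/549755813888
(3,5): OLD=780916582588491/8796093022208 → NEW=0, ERR=780916582588491/8796093022208
Target (3,5): original=62, with diffused error = 780916582588491/8796093022208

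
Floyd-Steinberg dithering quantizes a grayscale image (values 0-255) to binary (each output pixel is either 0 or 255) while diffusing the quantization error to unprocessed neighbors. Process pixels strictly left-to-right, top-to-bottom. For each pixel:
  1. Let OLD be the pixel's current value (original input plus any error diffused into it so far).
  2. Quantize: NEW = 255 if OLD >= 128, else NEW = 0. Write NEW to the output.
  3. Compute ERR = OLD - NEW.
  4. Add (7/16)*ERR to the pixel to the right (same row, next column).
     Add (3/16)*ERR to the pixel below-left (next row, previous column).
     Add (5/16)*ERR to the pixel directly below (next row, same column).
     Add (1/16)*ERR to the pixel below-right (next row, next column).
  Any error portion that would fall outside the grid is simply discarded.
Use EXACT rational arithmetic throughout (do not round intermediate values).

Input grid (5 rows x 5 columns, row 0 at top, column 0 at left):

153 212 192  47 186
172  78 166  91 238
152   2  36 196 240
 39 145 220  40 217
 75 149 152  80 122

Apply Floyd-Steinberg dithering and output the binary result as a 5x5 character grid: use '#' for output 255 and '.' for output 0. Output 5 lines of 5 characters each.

(0,0): OLD=153 → NEW=255, ERR=-102
(0,1): OLD=1339/8 → NEW=255, ERR=-701/8
(0,2): OLD=19669/128 → NEW=255, ERR=-12971/128
(0,3): OLD=5459/2048 → NEW=0, ERR=5459/2048
(0,4): OLD=6133061/32768 → NEW=255, ERR=-2222779/32768
(1,0): OLD=15833/128 → NEW=0, ERR=15833/128
(1,1): OLD=81263/1024 → NEW=0, ERR=81263/1024
(1,2): OLD=5376411/32768 → NEW=255, ERR=-2979429/32768
(1,3): OLD=4325503/131072 → NEW=0, ERR=4325503/131072
(1,4): OLD=485294493/2097152 → NEW=255, ERR=-49479267/2097152
(2,0): OLD=3367477/16384 → NEW=255, ERR=-810443/16384
(2,1): OLD=-2180585/524288 → NEW=0, ERR=-2180585/524288
(2,2): OLD=141884165/8388608 → NEW=0, ERR=141884165/8388608
(2,3): OLD=27327539775/134217728 → NEW=255, ERR=-6897980865/134217728
(2,4): OLD=455706159097/2147483648 → NEW=255, ERR=-91902171143/2147483648
(3,0): OLD=190943077/8388608 → NEW=0, ERR=190943077/8388608
(3,1): OLD=10317215489/67108864 → NEW=255, ERR=-6795544831/67108864
(3,2): OLD=367407335771/2147483648 → NEW=255, ERR=-180200994469/2147483648
(3,3): OLD=-84780007869/4294967296 → NEW=0, ERR=-84780007869/4294967296
(3,4): OLD=13178909297519/68719476736 → NEW=255, ERR=-4344557270161/68719476736
(4,0): OLD=67781725387/1073741824 → NEW=0, ERR=67781725387/1073741824
(4,1): OLD=4489536443595/34359738368 → NEW=255, ERR=-4272196840245/34359738368
(4,2): OLD=33727387129413/549755813888 → NEW=0, ERR=33727387129413/549755813888
(4,3): OLD=735119117578443/8796093022208 → NEW=0, ERR=735119117578443/8796093022208
(4,4): OLD=19361661293380365/140737488355328 → NEW=255, ERR=-16526398237228275/140737488355328
Row 0: ###.#
Row 1: ..#.#
Row 2: #..##
Row 3: .##.#
Row 4: .#..#

Answer: ###.#
..#.#
#..##
.##.#
.#..#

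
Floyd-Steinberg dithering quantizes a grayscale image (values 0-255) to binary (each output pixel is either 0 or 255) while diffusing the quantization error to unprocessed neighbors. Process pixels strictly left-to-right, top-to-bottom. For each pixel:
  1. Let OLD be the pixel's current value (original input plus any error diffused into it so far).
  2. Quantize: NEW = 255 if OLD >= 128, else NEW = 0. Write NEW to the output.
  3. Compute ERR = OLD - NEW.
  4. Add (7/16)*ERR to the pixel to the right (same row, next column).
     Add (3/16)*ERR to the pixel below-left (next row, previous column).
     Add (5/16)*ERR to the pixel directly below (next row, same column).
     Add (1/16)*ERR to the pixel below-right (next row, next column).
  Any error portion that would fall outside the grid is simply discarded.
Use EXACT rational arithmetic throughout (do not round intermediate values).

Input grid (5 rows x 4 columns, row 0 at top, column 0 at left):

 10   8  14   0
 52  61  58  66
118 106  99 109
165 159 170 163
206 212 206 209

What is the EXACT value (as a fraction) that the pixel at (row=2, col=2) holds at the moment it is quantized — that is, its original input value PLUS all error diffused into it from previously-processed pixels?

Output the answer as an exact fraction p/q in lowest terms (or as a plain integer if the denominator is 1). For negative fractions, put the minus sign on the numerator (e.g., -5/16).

(0,0): OLD=10 → NEW=0, ERR=10
(0,1): OLD=99/8 → NEW=0, ERR=99/8
(0,2): OLD=2485/128 → NEW=0, ERR=2485/128
(0,3): OLD=17395/2048 → NEW=0, ERR=17395/2048
(1,0): OLD=7353/128 → NEW=0, ERR=7353/128
(1,1): OLD=96527/1024 → NEW=0, ERR=96527/1024
(1,2): OLD=3528251/32768 → NEW=0, ERR=3528251/32768
(1,3): OLD=61328525/524288 → NEW=0, ERR=61328525/524288
(2,0): OLD=2517013/16384 → NEW=255, ERR=-1660907/16384
(2,1): OLD=60233271/524288 → NEW=0, ERR=60233271/524288
(2,2): OLD=220971571/1048576 → NEW=255, ERR=-46415309/1048576
Target (2,2): original=99, with diffused error = 220971571/1048576

Answer: 220971571/1048576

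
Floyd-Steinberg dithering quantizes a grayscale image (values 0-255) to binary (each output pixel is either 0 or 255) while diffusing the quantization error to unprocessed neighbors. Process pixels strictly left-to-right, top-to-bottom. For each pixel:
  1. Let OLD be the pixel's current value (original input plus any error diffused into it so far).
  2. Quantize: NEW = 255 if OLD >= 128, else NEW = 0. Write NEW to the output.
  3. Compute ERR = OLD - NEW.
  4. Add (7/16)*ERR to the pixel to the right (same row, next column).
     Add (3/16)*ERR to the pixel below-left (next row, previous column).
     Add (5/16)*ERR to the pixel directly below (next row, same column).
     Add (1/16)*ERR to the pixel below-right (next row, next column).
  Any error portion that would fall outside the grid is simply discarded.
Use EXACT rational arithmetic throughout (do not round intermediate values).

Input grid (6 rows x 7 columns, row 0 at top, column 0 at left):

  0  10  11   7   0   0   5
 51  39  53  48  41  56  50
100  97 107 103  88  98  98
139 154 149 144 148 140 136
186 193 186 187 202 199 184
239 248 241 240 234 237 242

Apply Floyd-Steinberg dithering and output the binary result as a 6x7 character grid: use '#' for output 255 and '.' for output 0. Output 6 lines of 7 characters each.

Answer: .......
.......
#.#.#.#
.##.##.
##.####
#######

Derivation:
(0,0): OLD=0 → NEW=0, ERR=0
(0,1): OLD=10 → NEW=0, ERR=10
(0,2): OLD=123/8 → NEW=0, ERR=123/8
(0,3): OLD=1757/128 → NEW=0, ERR=1757/128
(0,4): OLD=12299/2048 → NEW=0, ERR=12299/2048
(0,5): OLD=86093/32768 → NEW=0, ERR=86093/32768
(0,6): OLD=3224091/524288 → NEW=0, ERR=3224091/524288
(1,0): OLD=423/8 → NEW=0, ERR=423/8
(1,1): OLD=4361/64 → NEW=0, ERR=4361/64
(1,2): OLD=185989/2048 → NEW=0, ERR=185989/2048
(1,3): OLD=770933/8192 → NEW=0, ERR=770933/8192
(1,4): OLD=44773923/524288 → NEW=0, ERR=44773923/524288
(1,5): OLD=401443883/4194304 → NEW=0, ERR=401443883/4194304
(1,6): OLD=6305533925/67108864 → NEW=0, ERR=6305533925/67108864
(2,0): OLD=132403/1024 → NEW=255, ERR=-128717/1024
(2,1): OLD=2740473/32768 → NEW=0, ERR=2740473/32768
(2,2): OLD=101645275/524288 → NEW=255, ERR=-32048165/524288
(2,3): OLD=534161491/4194304 → NEW=0, ERR=534161491/4194304
(2,4): OLD=6517358367/33554432 → NEW=255, ERR=-2039021793/33554432
(2,5): OLD=133443568209/1073741824 → NEW=0, ERR=133443568209/1073741824
(2,6): OLD=3224944505543/17179869184 → NEW=255, ERR=-1155922136377/17179869184
(3,0): OLD=60502731/524288 → NEW=0, ERR=60502731/524288
(3,1): OLD=886277495/4194304 → NEW=255, ERR=-183270025/4194304
(3,2): OLD=4693834489/33554432 → NEW=255, ERR=-3862545671/33554432
(3,3): OLD=15867475833/134217728 → NEW=0, ERR=15867475833/134217728
(3,4): OLD=3642031845323/17179869184 → NEW=255, ERR=-738834796597/17179869184
(3,5): OLD=19737401642777/137438953472 → NEW=255, ERR=-15309531492583/137438953472
(3,6): OLD=162744333582663/2199023255552 → NEW=0, ERR=162744333582663/2199023255552
(4,0): OLD=14352547869/67108864 → NEW=255, ERR=-2760212451/67108864
(4,1): OLD=157818158417/1073741824 → NEW=255, ERR=-115986006703/1073741824
(4,2): OLD=2099448607535/17179869184 → NEW=0, ERR=2099448607535/17179869184
(4,3): OLD=36029682805525/137438953472 → NEW=255, ERR=982749670165/137438953472
(4,4): OLD=195924127112011/1099511627776 → NEW=255, ERR=-84451337970869/1099511627776
(4,5): OLD=4988270941462335/35184372088832 → NEW=255, ERR=-3983743941189825/35184372088832
(4,6): OLD=84796890465704425/562949953421312 → NEW=255, ERR=-58755347656730135/562949953421312
(5,0): OLD=3537213718787/17179869184 → NEW=255, ERR=-843652923133/17179869184
(5,1): OLD=29288500679545/137438953472 → NEW=255, ERR=-5758432455815/137438953472
(5,2): OLD=280867780925619/1099511627776 → NEW=255, ERR=492315842739/1099511627776
(5,3): OLD=2072945772667623/8796093022208 → NEW=255, ERR=-170057947995417/8796093022208
(5,4): OLD=101756804573369057/562949953421312 → NEW=255, ERR=-41795433549065503/562949953421312
(5,5): OLD=651966772611847625/4503599627370496 → NEW=255, ERR=-496451132367628855/4503599627370496
(5,6): OLD=11102646699863655527/72057594037927936 → NEW=255, ERR=-7272039779807968153/72057594037927936
Row 0: .......
Row 1: .......
Row 2: #.#.#.#
Row 3: .##.##.
Row 4: ##.####
Row 5: #######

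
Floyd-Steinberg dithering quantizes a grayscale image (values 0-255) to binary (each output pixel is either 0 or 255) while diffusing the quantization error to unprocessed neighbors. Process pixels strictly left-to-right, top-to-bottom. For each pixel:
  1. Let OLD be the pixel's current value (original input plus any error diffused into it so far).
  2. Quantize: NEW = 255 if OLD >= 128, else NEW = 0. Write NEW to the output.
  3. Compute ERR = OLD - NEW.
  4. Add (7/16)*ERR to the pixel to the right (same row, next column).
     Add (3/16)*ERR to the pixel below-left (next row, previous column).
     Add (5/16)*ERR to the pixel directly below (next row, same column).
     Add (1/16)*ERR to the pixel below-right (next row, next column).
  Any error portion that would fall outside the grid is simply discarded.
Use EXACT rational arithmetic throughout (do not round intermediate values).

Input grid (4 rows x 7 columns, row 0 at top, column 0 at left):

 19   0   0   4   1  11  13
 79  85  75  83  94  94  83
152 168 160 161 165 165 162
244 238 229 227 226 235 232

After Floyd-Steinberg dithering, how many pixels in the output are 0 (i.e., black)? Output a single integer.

Answer: 14

Derivation:
(0,0): OLD=19 → NEW=0, ERR=19
(0,1): OLD=133/16 → NEW=0, ERR=133/16
(0,2): OLD=931/256 → NEW=0, ERR=931/256
(0,3): OLD=22901/4096 → NEW=0, ERR=22901/4096
(0,4): OLD=225843/65536 → NEW=0, ERR=225843/65536
(0,5): OLD=13115237/1048576 → NEW=0, ERR=13115237/1048576
(0,6): OLD=309910467/16777216 → NEW=0, ERR=309910467/16777216
(1,0): OLD=22143/256 → NEW=0, ERR=22143/256
(1,1): OLD=260729/2048 → NEW=0, ERR=260729/2048
(1,2): OLD=8742637/65536 → NEW=255, ERR=-7969043/65536
(1,3): OLD=8499113/262144 → NEW=0, ERR=8499113/262144
(1,4): OLD=1878309275/16777216 → NEW=0, ERR=1878309275/16777216
(1,5): OLD=20208931979/134217728 → NEW=255, ERR=-14016588661/134217728
(1,6): OLD=94200191173/2147483648 → NEW=0, ERR=94200191173/2147483648
(2,0): OLD=6648643/32768 → NEW=255, ERR=-1707197/32768
(2,1): OLD=175738129/1048576 → NEW=255, ERR=-91648751/1048576
(2,2): OLD=1640772467/16777216 → NEW=0, ERR=1640772467/16777216
(2,3): OLD=30509042331/134217728 → NEW=255, ERR=-3716478309/134217728
(2,4): OLD=182876802315/1073741824 → NEW=255, ERR=-90927362805/1073741824
(2,5): OLD=3798070819289/34359738368 → NEW=0, ERR=3798070819289/34359738368
(2,6): OLD=119594706181503/549755813888 → NEW=255, ERR=-20593026359937/549755813888
(3,0): OLD=3545542931/16777216 → NEW=255, ERR=-732647149/16777216
(3,1): OLD=27737720471/134217728 → NEW=255, ERR=-6487800169/134217728
(3,2): OLD=244554788917/1073741824 → NEW=255, ERR=-29249376203/1073741824
(3,3): OLD=844663222115/4294967296 → NEW=255, ERR=-250553438365/4294967296
(3,4): OLD=106108237352211/549755813888 → NEW=255, ERR=-34079495189229/549755813888
(3,5): OLD=1012018585300713/4398046511104 → NEW=255, ERR=-109483275030807/4398046511104
(3,6): OLD=15221597734473911/70368744177664 → NEW=255, ERR=-2722432030830409/70368744177664
Output grid:
  Row 0: .......  (7 black, running=7)
  Row 1: ..#..#.  (5 black, running=12)
  Row 2: ##.##.#  (2 black, running=14)
  Row 3: #######  (0 black, running=14)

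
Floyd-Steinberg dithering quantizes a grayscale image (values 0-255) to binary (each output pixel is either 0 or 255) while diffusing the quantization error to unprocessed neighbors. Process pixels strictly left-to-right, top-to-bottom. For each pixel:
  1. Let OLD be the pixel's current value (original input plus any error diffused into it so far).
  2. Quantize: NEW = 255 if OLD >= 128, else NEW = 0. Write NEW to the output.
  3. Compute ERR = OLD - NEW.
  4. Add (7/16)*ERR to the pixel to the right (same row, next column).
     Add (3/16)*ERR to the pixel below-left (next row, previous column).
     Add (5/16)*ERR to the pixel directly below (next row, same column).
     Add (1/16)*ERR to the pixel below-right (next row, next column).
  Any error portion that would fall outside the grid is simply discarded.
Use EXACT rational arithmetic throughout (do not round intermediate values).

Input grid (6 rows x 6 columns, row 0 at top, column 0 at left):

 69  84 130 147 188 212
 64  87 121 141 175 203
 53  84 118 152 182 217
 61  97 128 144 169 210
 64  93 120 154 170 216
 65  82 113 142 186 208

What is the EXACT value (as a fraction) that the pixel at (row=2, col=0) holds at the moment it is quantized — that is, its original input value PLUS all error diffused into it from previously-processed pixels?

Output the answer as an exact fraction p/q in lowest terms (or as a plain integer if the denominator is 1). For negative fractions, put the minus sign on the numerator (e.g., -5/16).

Answer: 2246741/32768

Derivation:
(0,0): OLD=69 → NEW=0, ERR=69
(0,1): OLD=1827/16 → NEW=0, ERR=1827/16
(0,2): OLD=46069/256 → NEW=255, ERR=-19211/256
(0,3): OLD=467635/4096 → NEW=0, ERR=467635/4096
(0,4): OLD=15594213/65536 → NEW=255, ERR=-1117467/65536
(0,5): OLD=214475843/1048576 → NEW=255, ERR=-52911037/1048576
(1,0): OLD=27385/256 → NEW=0, ERR=27385/256
(1,1): OLD=327119/2048 → NEW=255, ERR=-195121/2048
(1,2): OLD=5531899/65536 → NEW=0, ERR=5531899/65536
(1,3): OLD=53928223/262144 → NEW=255, ERR=-12918497/262144
(1,4): OLD=2445878973/16777216 → NEW=255, ERR=-1832311107/16777216
(1,5): OLD=37147265307/268435456 → NEW=255, ERR=-31303775973/268435456
(2,0): OLD=2246741/32768 → NEW=0, ERR=2246741/32768
Target (2,0): original=53, with diffused error = 2246741/32768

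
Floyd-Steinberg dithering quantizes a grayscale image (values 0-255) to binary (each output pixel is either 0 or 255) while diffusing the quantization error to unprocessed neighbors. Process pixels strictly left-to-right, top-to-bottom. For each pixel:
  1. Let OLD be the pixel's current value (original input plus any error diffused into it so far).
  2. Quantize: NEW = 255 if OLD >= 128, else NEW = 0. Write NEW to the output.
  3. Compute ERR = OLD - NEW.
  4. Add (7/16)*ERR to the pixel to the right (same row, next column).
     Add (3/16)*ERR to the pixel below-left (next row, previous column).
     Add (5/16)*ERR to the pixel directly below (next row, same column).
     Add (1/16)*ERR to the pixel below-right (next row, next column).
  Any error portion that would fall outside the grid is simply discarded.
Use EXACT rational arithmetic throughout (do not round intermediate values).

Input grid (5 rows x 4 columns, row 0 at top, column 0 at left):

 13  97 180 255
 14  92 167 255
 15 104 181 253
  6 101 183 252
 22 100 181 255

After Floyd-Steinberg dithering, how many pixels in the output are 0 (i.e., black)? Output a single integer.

(0,0): OLD=13 → NEW=0, ERR=13
(0,1): OLD=1643/16 → NEW=0, ERR=1643/16
(0,2): OLD=57581/256 → NEW=255, ERR=-7699/256
(0,3): OLD=990587/4096 → NEW=255, ERR=-53893/4096
(1,0): OLD=9553/256 → NEW=0, ERR=9553/256
(1,1): OLD=277687/2048 → NEW=255, ERR=-244553/2048
(1,2): OLD=7163779/65536 → NEW=0, ERR=7163779/65536
(1,3): OLD=311250949/1048576 → NEW=255, ERR=43864069/1048576
(2,0): OLD=139981/32768 → NEW=0, ERR=139981/32768
(2,1): OLD=95820063/1048576 → NEW=0, ERR=95820063/1048576
(2,2): OLD=535862491/2097152 → NEW=255, ERR=1088731/2097152
(2,3): OLD=9164774031/33554432 → NEW=255, ERR=608393871/33554432
(3,0): OLD=410520445/16777216 → NEW=0, ERR=410520445/16777216
(3,1): OLD=37749029027/268435456 → NEW=255, ERR=-30702012253/268435456
(3,2): OLD=610893106269/4294967296 → NEW=255, ERR=-484323554211/4294967296
(3,3): OLD=14318645056523/68719476736 → NEW=255, ERR=-3204821511157/68719476736
(4,0): OLD=35224879353/4294967296 → NEW=0, ERR=35224879353/4294967296
(4,1): OLD=1657241710059/34359738368 → NEW=0, ERR=1657241710059/34359738368
(4,2): OLD=165992924561163/1099511627776 → NEW=255, ERR=-114382540521717/1099511627776
(4,3): OLD=3304957106903485/17592186044416 → NEW=255, ERR=-1181050334422595/17592186044416
Output grid:
  Row 0: ..##  (2 black, running=2)
  Row 1: .#.#  (2 black, running=4)
  Row 2: ..##  (2 black, running=6)
  Row 3: .###  (1 black, running=7)
  Row 4: ..##  (2 black, running=9)

Answer: 9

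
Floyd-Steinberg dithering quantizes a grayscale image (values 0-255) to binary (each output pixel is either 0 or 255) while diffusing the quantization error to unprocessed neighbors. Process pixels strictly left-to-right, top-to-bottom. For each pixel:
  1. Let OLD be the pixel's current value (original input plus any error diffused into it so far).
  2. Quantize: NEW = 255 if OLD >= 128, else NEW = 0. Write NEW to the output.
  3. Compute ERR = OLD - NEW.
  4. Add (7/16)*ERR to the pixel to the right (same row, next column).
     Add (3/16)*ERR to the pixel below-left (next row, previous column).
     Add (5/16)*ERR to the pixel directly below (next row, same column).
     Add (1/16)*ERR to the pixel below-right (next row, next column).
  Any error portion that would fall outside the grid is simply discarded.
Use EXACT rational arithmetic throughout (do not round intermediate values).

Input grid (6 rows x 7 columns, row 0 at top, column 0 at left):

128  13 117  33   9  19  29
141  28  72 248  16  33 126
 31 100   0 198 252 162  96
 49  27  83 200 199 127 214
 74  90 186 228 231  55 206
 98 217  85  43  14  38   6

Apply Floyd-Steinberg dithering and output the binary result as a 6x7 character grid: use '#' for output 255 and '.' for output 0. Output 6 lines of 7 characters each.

Answer: #......
..##..#
.#.###.
...##.#
.##.#.#
.#.....

Derivation:
(0,0): OLD=128 → NEW=255, ERR=-127
(0,1): OLD=-681/16 → NEW=0, ERR=-681/16
(0,2): OLD=25185/256 → NEW=0, ERR=25185/256
(0,3): OLD=311463/4096 → NEW=0, ERR=311463/4096
(0,4): OLD=2770065/65536 → NEW=0, ERR=2770065/65536
(0,5): OLD=39313399/1048576 → NEW=0, ERR=39313399/1048576
(0,6): OLD=761733057/16777216 → NEW=0, ERR=761733057/16777216
(1,0): OLD=23893/256 → NEW=0, ERR=23893/256
(1,1): OLD=135251/2048 → NEW=0, ERR=135251/2048
(1,2): OLD=9386959/65536 → NEW=255, ERR=-7324721/65536
(1,3): OLD=62112099/262144 → NEW=255, ERR=-4734621/262144
(1,4): OLD=555145993/16777216 → NEW=0, ERR=555145993/16777216
(1,5): OLD=9441899865/134217728 → NEW=0, ERR=9441899865/134217728
(1,6): OLD=372177676055/2147483648 → NEW=255, ERR=-175430654185/2147483648
(2,0): OLD=2377281/32768 → NEW=0, ERR=2377281/32768
(2,1): OLD=143922139/1048576 → NEW=255, ERR=-123464741/1048576
(2,2): OLD=-1437797807/16777216 → NEW=0, ERR=-1437797807/16777216
(2,3): OLD=20680433161/134217728 → NEW=255, ERR=-13545087479/134217728
(2,4): OLD=247228840153/1073741824 → NEW=255, ERR=-26575324967/1073741824
(2,5): OLD=5494341779827/34359738368 → NEW=255, ERR=-3267391504013/34359738368
(2,6): OLD=18287491635797/549755813888 → NEW=0, ERR=18287491635797/549755813888
(3,0): OLD=832054321/16777216 → NEW=0, ERR=832054321/16777216
(3,1): OLD=49366365/134217728 → NEW=0, ERR=49366365/134217728
(3,2): OLD=32318022887/1073741824 → NEW=0, ERR=32318022887/1073741824
(3,3): OLD=737162865825/4294967296 → NEW=255, ERR=-358053794655/4294967296
(3,4): OLD=71828625561649/549755813888 → NEW=255, ERR=-68359106979791/549755813888
(3,5): OLD=209227326582563/4398046511104 → NEW=0, ERR=209227326582563/4398046511104
(3,6): OLD=16836776093016253/70368744177664 → NEW=255, ERR=-1107253672288067/70368744177664
(4,0): OLD=192344061887/2147483648 → NEW=0, ERR=192344061887/2147483648
(4,1): OLD=4743145285939/34359738368 → NEW=255, ERR=-4018587997901/34359738368
(4,2): OLD=70714695777501/549755813888 → NEW=255, ERR=-69473036763939/549755813888
(4,3): OLD=550756514957711/4398046511104 → NEW=0, ERR=550756514957711/4398046511104
(4,4): OLD=8818573062286845/35184372088832 → NEW=255, ERR=-153441820365315/35184372088832
(4,5): OLD=64442768807557501/1125899906842624 → NEW=0, ERR=64442768807557501/1125899906842624
(4,6): OLD=4127047376428281979/18014398509481984 → NEW=255, ERR=-466624243489623941/18014398509481984
(5,0): OLD=57207830718281/549755813888 → NEW=0, ERR=57207830718281/549755813888
(5,1): OLD=914270465283139/4398046511104 → NEW=255, ERR=-207231395048381/4398046511104
(5,2): OLD=1444846150173509/35184372088832 → NEW=0, ERR=1444846150173509/35184372088832
(5,3): OLD=25722215916325689/281474976710656 → NEW=0, ERR=25722215916325689/281474976710656
(5,4): OLD=1282194907783263187/18014398509481984 → NEW=0, ERR=1282194907783263187/18014398509481984
(5,5): OLD=11802552605178287779/144115188075855872 → NEW=0, ERR=11802552605178287779/144115188075855872
(5,6): OLD=86036630959312580653/2305843009213693952 → NEW=0, ERR=86036630959312580653/2305843009213693952
Row 0: #......
Row 1: ..##..#
Row 2: .#.###.
Row 3: ...##.#
Row 4: .##.#.#
Row 5: .#.....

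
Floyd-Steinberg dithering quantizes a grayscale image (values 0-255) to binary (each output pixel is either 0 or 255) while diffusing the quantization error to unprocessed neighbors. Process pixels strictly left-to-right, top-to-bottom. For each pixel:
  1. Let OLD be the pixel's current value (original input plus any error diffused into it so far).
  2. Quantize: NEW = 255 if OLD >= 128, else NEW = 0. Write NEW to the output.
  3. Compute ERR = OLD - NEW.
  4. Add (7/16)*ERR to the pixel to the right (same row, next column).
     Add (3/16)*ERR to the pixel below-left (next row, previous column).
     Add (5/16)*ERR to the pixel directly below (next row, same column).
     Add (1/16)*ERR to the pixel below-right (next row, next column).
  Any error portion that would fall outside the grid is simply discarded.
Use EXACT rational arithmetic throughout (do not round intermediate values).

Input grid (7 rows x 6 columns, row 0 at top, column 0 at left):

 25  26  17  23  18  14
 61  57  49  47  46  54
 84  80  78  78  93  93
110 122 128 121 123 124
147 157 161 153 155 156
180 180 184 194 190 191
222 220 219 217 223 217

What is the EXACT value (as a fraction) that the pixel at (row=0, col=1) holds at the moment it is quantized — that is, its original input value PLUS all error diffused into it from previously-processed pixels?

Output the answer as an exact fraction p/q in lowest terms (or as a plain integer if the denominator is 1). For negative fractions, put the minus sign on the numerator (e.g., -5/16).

(0,0): OLD=25 → NEW=0, ERR=25
(0,1): OLD=591/16 → NEW=0, ERR=591/16
Target (0,1): original=26, with diffused error = 591/16

Answer: 591/16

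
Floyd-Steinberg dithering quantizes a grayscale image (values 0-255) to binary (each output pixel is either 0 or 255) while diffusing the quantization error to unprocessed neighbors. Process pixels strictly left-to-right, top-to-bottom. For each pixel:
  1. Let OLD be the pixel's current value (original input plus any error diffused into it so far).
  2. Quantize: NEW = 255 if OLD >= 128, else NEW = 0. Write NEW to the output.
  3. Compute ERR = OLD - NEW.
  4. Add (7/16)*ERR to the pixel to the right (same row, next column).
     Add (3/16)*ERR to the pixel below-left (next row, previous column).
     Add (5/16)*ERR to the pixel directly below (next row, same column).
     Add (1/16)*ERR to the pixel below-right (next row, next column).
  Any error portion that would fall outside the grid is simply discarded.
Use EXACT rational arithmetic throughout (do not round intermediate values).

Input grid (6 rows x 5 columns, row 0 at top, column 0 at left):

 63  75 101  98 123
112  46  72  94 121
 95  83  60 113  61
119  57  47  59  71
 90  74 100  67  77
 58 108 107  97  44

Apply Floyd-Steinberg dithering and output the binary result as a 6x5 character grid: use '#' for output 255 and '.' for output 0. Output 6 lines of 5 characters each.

(0,0): OLD=63 → NEW=0, ERR=63
(0,1): OLD=1641/16 → NEW=0, ERR=1641/16
(0,2): OLD=37343/256 → NEW=255, ERR=-27937/256
(0,3): OLD=205849/4096 → NEW=0, ERR=205849/4096
(0,4): OLD=9501871/65536 → NEW=255, ERR=-7209809/65536
(1,0): OLD=38635/256 → NEW=255, ERR=-26645/256
(1,1): OLD=32749/2048 → NEW=0, ERR=32749/2048
(1,2): OLD=3979761/65536 → NEW=0, ERR=3979761/65536
(1,3): OLD=28527773/262144 → NEW=0, ERR=28527773/262144
(1,4): OLD=576183351/4194304 → NEW=255, ERR=-493364169/4194304
(2,0): OLD=2145407/32768 → NEW=0, ERR=2145407/32768
(2,1): OLD=127425509/1048576 → NEW=0, ERR=127425509/1048576
(2,2): OLD=2576093167/16777216 → NEW=255, ERR=-1702096913/16777216
(2,3): OLD=22645864285/268435456 → NEW=0, ERR=22645864285/268435456
(2,4): OLD=291849960523/4294967296 → NEW=0, ERR=291849960523/4294967296
(3,0): OLD=2722030351/16777216 → NEW=255, ERR=-1556159729/16777216
(3,1): OLD=5296950627/134217728 → NEW=0, ERR=5296950627/134217728
(3,2): OLD=240411541809/4294967296 → NEW=0, ERR=240411541809/4294967296
(3,3): OLD=998601516841/8589934592 → NEW=0, ERR=998601516841/8589934592
(3,4): OLD=20391543576749/137438953472 → NEW=255, ERR=-14655389558611/137438953472
(4,0): OLD=146917991041/2147483648 → NEW=0, ERR=146917991041/2147483648
(4,1): OLD=8312462988161/68719476736 → NEW=0, ERR=8312462988161/68719476736
(4,2): OLD=214049802164655/1099511627776 → NEW=255, ERR=-66325662918225/1099511627776
(4,3): OLD=1063317800622977/17592186044416 → NEW=0, ERR=1063317800622977/17592186044416
(4,4): OLD=21782484400060679/281474976710656 → NEW=0, ERR=21782484400060679/281474976710656
(5,0): OLD=112215941942051/1099511627776 → NEW=0, ERR=112215941942051/1099511627776
(5,1): OLD=1613354874051241/8796093022208 → NEW=255, ERR=-629648846611799/8796093022208
(5,2): OLD=21314629548855153/281474976710656 → NEW=0, ERR=21314629548855153/281474976710656
(5,3): OLD=179871269559969695/1125899906842624 → NEW=255, ERR=-107233206684899425/1125899906842624
(5,4): OLD=545703114863995429/18014398509481984 → NEW=0, ERR=545703114863995429/18014398509481984
Row 0: ..#.#
Row 1: #...#
Row 2: ..#..
Row 3: #...#
Row 4: ..#..
Row 5: .#.#.

Answer: ..#.#
#...#
..#..
#...#
..#..
.#.#.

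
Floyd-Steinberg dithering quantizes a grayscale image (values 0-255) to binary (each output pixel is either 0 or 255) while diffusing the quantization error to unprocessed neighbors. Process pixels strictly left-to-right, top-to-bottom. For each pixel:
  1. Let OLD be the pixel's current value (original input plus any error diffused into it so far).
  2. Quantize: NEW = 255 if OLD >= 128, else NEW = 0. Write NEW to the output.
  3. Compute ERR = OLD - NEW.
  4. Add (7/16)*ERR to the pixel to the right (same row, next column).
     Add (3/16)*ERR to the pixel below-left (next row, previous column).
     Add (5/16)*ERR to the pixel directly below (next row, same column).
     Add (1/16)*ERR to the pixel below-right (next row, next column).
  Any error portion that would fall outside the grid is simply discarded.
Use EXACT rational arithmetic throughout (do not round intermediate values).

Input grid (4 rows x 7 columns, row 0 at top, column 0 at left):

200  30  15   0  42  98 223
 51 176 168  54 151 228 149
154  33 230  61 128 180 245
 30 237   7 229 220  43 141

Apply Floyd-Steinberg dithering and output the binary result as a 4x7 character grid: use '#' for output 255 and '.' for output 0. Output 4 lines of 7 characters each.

Answer: #.....#
.##.###
#.#..##
.#.##..

Derivation:
(0,0): OLD=200 → NEW=255, ERR=-55
(0,1): OLD=95/16 → NEW=0, ERR=95/16
(0,2): OLD=4505/256 → NEW=0, ERR=4505/256
(0,3): OLD=31535/4096 → NEW=0, ERR=31535/4096
(0,4): OLD=2973257/65536 → NEW=0, ERR=2973257/65536
(0,5): OLD=123573247/1048576 → NEW=0, ERR=123573247/1048576
(0,6): OLD=4606331897/16777216 → NEW=255, ERR=328141817/16777216
(1,0): OLD=8941/256 → NEW=0, ERR=8941/256
(1,1): OLD=395259/2048 → NEW=255, ERR=-126981/2048
(1,2): OLD=9711639/65536 → NEW=255, ERR=-7000041/65536
(1,3): OLD=5054667/262144 → NEW=0, ERR=5054667/262144
(1,4): OLD=3291543553/16777216 → NEW=255, ERR=-986646527/16777216
(1,5): OLD=32964098641/134217728 → NEW=255, ERR=-1261421999/134217728
(1,6): OLD=340088157855/2147483648 → NEW=255, ERR=-207520172385/2147483648
(2,0): OLD=5022969/32768 → NEW=255, ERR=-3332871/32768
(2,1): OLD=-51085373/1048576 → NEW=0, ERR=-51085373/1048576
(2,2): OLD=2936800521/16777216 → NEW=255, ERR=-1341389559/16777216
(2,3): OLD=1925189633/134217728 → NEW=0, ERR=1925189633/134217728
(2,4): OLD=123846048401/1073741824 → NEW=0, ERR=123846048401/1073741824
(2,5): OLD=7068832551323/34359738368 → NEW=255, ERR=-1692900732517/34359738368
(2,6): OLD=105915331452397/549755813888 → NEW=255, ERR=-34272401089043/549755813888
(3,0): OLD=-183198999/16777216 → NEW=0, ERR=-183198999/16777216
(3,1): OLD=26259690805/134217728 → NEW=255, ERR=-7965829835/134217728
(3,2): OLD=-47573682257/1073741824 → NEW=0, ERR=-47573682257/1073741824
(3,3): OLD=990967766521/4294967296 → NEW=255, ERR=-104248893959/4294967296
(3,4): OLD=130337855086313/549755813888 → NEW=255, ERR=-9849877455127/549755813888
(3,5): OLD=67221386340939/4398046511104 → NEW=0, ERR=67221386340939/4398046511104
(3,6): OLD=8804955296113301/70368744177664 → NEW=0, ERR=8804955296113301/70368744177664
Row 0: #.....#
Row 1: .##.###
Row 2: #.#..##
Row 3: .#.##..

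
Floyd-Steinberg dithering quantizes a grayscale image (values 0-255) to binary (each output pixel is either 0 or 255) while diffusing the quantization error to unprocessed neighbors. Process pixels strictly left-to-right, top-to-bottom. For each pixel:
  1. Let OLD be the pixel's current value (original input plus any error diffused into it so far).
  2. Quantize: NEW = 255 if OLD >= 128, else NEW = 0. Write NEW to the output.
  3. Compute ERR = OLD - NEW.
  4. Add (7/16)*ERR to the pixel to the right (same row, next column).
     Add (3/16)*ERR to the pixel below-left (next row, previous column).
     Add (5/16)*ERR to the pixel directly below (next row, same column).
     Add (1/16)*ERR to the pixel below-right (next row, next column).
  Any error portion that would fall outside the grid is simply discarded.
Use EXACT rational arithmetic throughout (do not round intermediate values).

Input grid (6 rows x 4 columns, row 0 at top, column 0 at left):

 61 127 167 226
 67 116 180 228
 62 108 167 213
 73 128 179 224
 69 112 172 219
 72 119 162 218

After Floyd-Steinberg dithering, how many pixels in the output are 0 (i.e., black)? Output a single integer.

Answer: 10

Derivation:
(0,0): OLD=61 → NEW=0, ERR=61
(0,1): OLD=2459/16 → NEW=255, ERR=-1621/16
(0,2): OLD=31405/256 → NEW=0, ERR=31405/256
(0,3): OLD=1145531/4096 → NEW=255, ERR=101051/4096
(1,0): OLD=17169/256 → NEW=0, ERR=17169/256
(1,1): OLD=287735/2048 → NEW=255, ERR=-234505/2048
(1,2): OLD=10913987/65536 → NEW=255, ERR=-5797693/65536
(1,3): OLD=214615237/1048576 → NEW=255, ERR=-52771643/1048576
(2,0): OLD=2014861/32768 → NEW=0, ERR=2014861/32768
(2,1): OLD=90935647/1048576 → NEW=0, ERR=90935647/1048576
(2,2): OLD=337018459/2097152 → NEW=255, ERR=-197755301/2097152
(2,3): OLD=5049564303/33554432 → NEW=255, ERR=-3506815857/33554432
(3,0): OLD=1819921469/16777216 → NEW=0, ERR=1819921469/16777216
(3,1): OLD=50659522019/268435456 → NEW=255, ERR=-17791519261/268435456
(3,2): OLD=456811063581/4294967296 → NEW=0, ERR=456811063581/4294967296
(3,3): OLD=15941475229003/68719476736 → NEW=255, ERR=-1581991338677/68719476736
(4,0): OLD=388571903161/4294967296 → NEW=0, ERR=388571903161/4294967296
(4,1): OLD=5414798131243/34359738368 → NEW=255, ERR=-3346935152597/34359738368
(4,2): OLD=169503189980747/1099511627776 → NEW=255, ERR=-110872275102133/1099511627776
(4,3): OLD=3066967143194749/17592186044416 → NEW=255, ERR=-1419040298131331/17592186044416
(5,0): OLD=45084489268585/549755813888 → NEW=0, ERR=45084489268585/549755813888
(5,1): OLD=1956000946532991/17592186044416 → NEW=0, ERR=1956000946532991/17592186044416
(5,2): OLD=1389075598505091/8796093022208 → NEW=255, ERR=-853928122157949/8796093022208
(5,3): OLD=40537393320420939/281474976710656 → NEW=255, ERR=-31238725740796341/281474976710656
Output grid:
  Row 0: .#.#  (2 black, running=2)
  Row 1: .###  (1 black, running=3)
  Row 2: ..##  (2 black, running=5)
  Row 3: .#.#  (2 black, running=7)
  Row 4: .###  (1 black, running=8)
  Row 5: ..##  (2 black, running=10)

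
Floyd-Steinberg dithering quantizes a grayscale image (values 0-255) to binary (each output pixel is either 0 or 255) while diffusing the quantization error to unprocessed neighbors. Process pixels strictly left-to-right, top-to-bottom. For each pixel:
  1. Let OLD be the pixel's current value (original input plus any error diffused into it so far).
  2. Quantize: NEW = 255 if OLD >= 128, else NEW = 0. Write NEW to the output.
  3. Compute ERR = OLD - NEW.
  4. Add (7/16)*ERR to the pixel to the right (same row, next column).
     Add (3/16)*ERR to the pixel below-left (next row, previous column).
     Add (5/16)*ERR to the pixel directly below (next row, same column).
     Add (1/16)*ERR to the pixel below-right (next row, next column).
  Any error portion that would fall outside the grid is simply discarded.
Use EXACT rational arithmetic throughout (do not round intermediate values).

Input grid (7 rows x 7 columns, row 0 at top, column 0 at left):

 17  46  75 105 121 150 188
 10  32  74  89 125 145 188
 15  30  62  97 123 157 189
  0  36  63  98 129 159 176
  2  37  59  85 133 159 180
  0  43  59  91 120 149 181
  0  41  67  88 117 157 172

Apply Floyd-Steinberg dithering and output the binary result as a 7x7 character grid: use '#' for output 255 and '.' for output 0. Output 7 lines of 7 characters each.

(0,0): OLD=17 → NEW=0, ERR=17
(0,1): OLD=855/16 → NEW=0, ERR=855/16
(0,2): OLD=25185/256 → NEW=0, ERR=25185/256
(0,3): OLD=606375/4096 → NEW=255, ERR=-438105/4096
(0,4): OLD=4863121/65536 → NEW=0, ERR=4863121/65536
(0,5): OLD=191328247/1048576 → NEW=255, ERR=-76058633/1048576
(0,6): OLD=2621706177/16777216 → NEW=255, ERR=-1656483903/16777216
(1,0): OLD=6485/256 → NEW=0, ERR=6485/256
(1,1): OLD=162387/2048 → NEW=0, ERR=162387/2048
(1,2): OLD=8042447/65536 → NEW=0, ERR=8042447/65536
(1,3): OLD=33902179/262144 → NEW=255, ERR=-32944541/262144
(1,4): OLD=1223423753/16777216 → NEW=0, ERR=1223423753/16777216
(1,5): OLD=18838962009/134217728 → NEW=255, ERR=-15386558631/134217728
(1,6): OLD=220026154263/2147483648 → NEW=0, ERR=220026154263/2147483648
(2,0): OLD=1238081/32768 → NEW=0, ERR=1238081/32768
(2,1): OLD=100559835/1048576 → NEW=0, ERR=100559835/1048576
(2,2): OLD=2075309649/16777216 → NEW=0, ERR=2075309649/16777216
(2,3): OLD=17876145673/134217728 → NEW=255, ERR=-16349374967/134217728
(2,4): OLD=67802266585/1073741824 → NEW=0, ERR=67802266585/1073741824
(2,5): OLD=5929462668659/34359738368 → NEW=255, ERR=-2832270615181/34359738368
(2,6): OLD=97741087850069/549755813888 → NEW=255, ERR=-42446644691371/549755813888
(3,0): OLD=499772465/16777216 → NEW=0, ERR=499772465/16777216
(3,1): OLD=14033348445/134217728 → NEW=0, ERR=14033348445/134217728
(3,2): OLD=140180414439/1073741824 → NEW=255, ERR=-133623750681/1073741824
(3,3): OLD=107628135969/4294967296 → NEW=0, ERR=107628135969/4294967296
(3,4): OLD=75111786422321/549755813888 → NEW=255, ERR=-65075946119119/549755813888
(3,5): OLD=311920172450083/4398046511104 → NEW=0, ERR=311920172450083/4398046511104
(3,6): OLD=12507943756021437/70368744177664 → NEW=255, ERR=-5436086009282883/70368744177664
(4,0): OLD=66385911231/2147483648 → NEW=0, ERR=66385911231/2147483648
(4,1): OLD=2120907945267/34359738368 → NEW=0, ERR=2120907945267/34359738368
(4,2): OLD=32077760992477/549755813888 → NEW=0, ERR=32077760992477/549755813888
(4,3): OLD=388725521074575/4398046511104 → NEW=0, ERR=388725521074575/4398046511104
(4,4): OLD=5261527753484541/35184372088832 → NEW=255, ERR=-3710487129167619/35184372088832
(4,5): OLD=127386900044541309/1125899906842624 → NEW=0, ERR=127386900044541309/1125899906842624
(4,6): OLD=3779264715423136891/18014398509481984 → NEW=255, ERR=-814406904494769029/18014398509481984
(5,0): OLD=11673596734281/549755813888 → NEW=0, ERR=11673596734281/549755813888
(5,1): OLD=371423944484419/4398046511104 → NEW=0, ERR=371423944484419/4398046511104
(5,2): OLD=4736243368895045/35184372088832 → NEW=255, ERR=-4235771513757115/35184372088832
(5,3): OLD=14024290662019129/281474976710656 → NEW=0, ERR=14024290662019129/281474976710656
(5,4): OLD=2442404452536269779/18014398509481984 → NEW=255, ERR=-2151267167381636141/18014398509481984
(5,5): OLD=16867708877439386787/144115188075855872 → NEW=0, ERR=16867708877439386787/144115188075855872
(5,6): OLD=519160793835664839213/2305843009213693952 → NEW=255, ERR=-68829173513827118547/2305843009213693952
(6,0): OLD=1581215702824497/70368744177664 → NEW=0, ERR=1581215702824497/70368744177664
(6,1): OLD=63023912958517861/1125899906842624 → NEW=0, ERR=63023912958517861/1125899906842624
(6,2): OLD=1233784666376020367/18014398509481984 → NEW=0, ERR=1233784666376020367/18014398509481984
(6,3): OLD=14933011130320173009/144115188075855872 → NEW=0, ERR=14933011130320173009/144115188075855872
(6,4): OLD=43255948343281239027/288230376151711744 → NEW=255, ERR=-30242797575405255693/288230376151711744
(6,5): OLD=4966247967150925049887/36893488147419103232 → NEW=255, ERR=-4441591510440946274273/36893488147419103232
(6,6): OLD=69251538400129061708265/590295810358705651712 → NEW=0, ERR=69251538400129061708265/590295810358705651712
Row 0: ...#.##
Row 1: ...#.#.
Row 2: ...#.##
Row 3: ..#.#.#
Row 4: ....#.#
Row 5: ..#.#.#
Row 6: ....##.

Answer: ...#.##
...#.#.
...#.##
..#.#.#
....#.#
..#.#.#
....##.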